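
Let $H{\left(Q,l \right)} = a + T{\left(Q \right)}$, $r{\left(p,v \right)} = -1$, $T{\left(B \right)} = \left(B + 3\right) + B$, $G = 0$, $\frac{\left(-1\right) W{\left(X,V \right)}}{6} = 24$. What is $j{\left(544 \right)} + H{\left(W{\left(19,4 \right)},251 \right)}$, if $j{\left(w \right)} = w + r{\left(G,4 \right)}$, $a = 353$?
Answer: $611$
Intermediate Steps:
$W{\left(X,V \right)} = -144$ ($W{\left(X,V \right)} = \left(-6\right) 24 = -144$)
$T{\left(B \right)} = 3 + 2 B$ ($T{\left(B \right)} = \left(3 + B\right) + B = 3 + 2 B$)
$H{\left(Q,l \right)} = 356 + 2 Q$ ($H{\left(Q,l \right)} = 353 + \left(3 + 2 Q\right) = 356 + 2 Q$)
$j{\left(w \right)} = -1 + w$ ($j{\left(w \right)} = w - 1 = -1 + w$)
$j{\left(544 \right)} + H{\left(W{\left(19,4 \right)},251 \right)} = \left(-1 + 544\right) + \left(356 + 2 \left(-144\right)\right) = 543 + \left(356 - 288\right) = 543 + 68 = 611$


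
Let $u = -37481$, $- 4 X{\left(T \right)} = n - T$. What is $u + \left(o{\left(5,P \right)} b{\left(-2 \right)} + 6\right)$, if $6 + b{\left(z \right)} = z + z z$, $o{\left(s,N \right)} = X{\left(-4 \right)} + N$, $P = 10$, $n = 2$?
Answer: $-37509$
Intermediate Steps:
$X{\left(T \right)} = - \frac{1}{2} + \frac{T}{4}$ ($X{\left(T \right)} = - \frac{2 - T}{4} = - \frac{1}{2} + \frac{T}{4}$)
$o{\left(s,N \right)} = - \frac{3}{2} + N$ ($o{\left(s,N \right)} = \left(- \frac{1}{2} + \frac{1}{4} \left(-4\right)\right) + N = \left(- \frac{1}{2} - 1\right) + N = - \frac{3}{2} + N$)
$b{\left(z \right)} = -6 + z + z^{2}$ ($b{\left(z \right)} = -6 + \left(z + z z\right) = -6 + \left(z + z^{2}\right) = -6 + z + z^{2}$)
$u + \left(o{\left(5,P \right)} b{\left(-2 \right)} + 6\right) = -37481 + \left(\left(- \frac{3}{2} + 10\right) \left(-6 - 2 + \left(-2\right)^{2}\right) + 6\right) = -37481 + \left(\frac{17 \left(-6 - 2 + 4\right)}{2} + 6\right) = -37481 + \left(\frac{17}{2} \left(-4\right) + 6\right) = -37481 + \left(-34 + 6\right) = -37481 - 28 = -37509$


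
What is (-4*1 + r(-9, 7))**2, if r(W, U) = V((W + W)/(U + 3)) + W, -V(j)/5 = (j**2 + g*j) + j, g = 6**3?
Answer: 92525161/25 ≈ 3.7010e+6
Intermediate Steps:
g = 216
V(j) = -1085*j - 5*j**2 (V(j) = -5*((j**2 + 216*j) + j) = -5*(j**2 + 217*j) = -1085*j - 5*j**2)
r(W, U) = W - 10*W*(217 + 2*W/(3 + U))/(3 + U) (r(W, U) = -5*(W + W)/(U + 3)*(217 + (W + W)/(U + 3)) + W = -5*(2*W)/(3 + U)*(217 + (2*W)/(3 + U)) + W = -5*2*W/(3 + U)*(217 + 2*W/(3 + U)) + W = -10*W*(217 + 2*W/(3 + U))/(3 + U) + W = W - 10*W*(217 + 2*W/(3 + U))/(3 + U))
(-4*1 + r(-9, 7))**2 = (-4*1 - 9*(-6510 + (3 + 7)**2 - 2170*7 - 20*(-9))/(3 + 7)**2)**2 = (-4 - 9*(-6510 + 10**2 - 15190 + 180)/10**2)**2 = (-4 - 9*1/100*(-6510 + 100 - 15190 + 180))**2 = (-4 - 9*1/100*(-21420))**2 = (-4 + 9639/5)**2 = (9619/5)**2 = 92525161/25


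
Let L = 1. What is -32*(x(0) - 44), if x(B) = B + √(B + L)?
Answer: 1376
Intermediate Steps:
x(B) = B + √(1 + B) (x(B) = B + √(B + 1) = B + √(1 + B))
-32*(x(0) - 44) = -32*((0 + √(1 + 0)) - 44) = -32*((0 + √1) - 44) = -32*((0 + 1) - 44) = -32*(1 - 44) = -32*(-43) = 1376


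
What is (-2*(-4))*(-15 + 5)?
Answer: -80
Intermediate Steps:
(-2*(-4))*(-15 + 5) = 8*(-10) = -80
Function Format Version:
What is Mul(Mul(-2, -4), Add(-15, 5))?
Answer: -80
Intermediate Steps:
Mul(Mul(-2, -4), Add(-15, 5)) = Mul(8, -10) = -80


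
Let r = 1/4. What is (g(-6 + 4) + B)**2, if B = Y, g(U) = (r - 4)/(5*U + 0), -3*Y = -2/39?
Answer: 134689/876096 ≈ 0.15374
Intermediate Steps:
r = 1/4 ≈ 0.25000
Y = 2/117 (Y = -(-2)/(3*39) = -1/3*(-2/39) = 2/117 ≈ 0.017094)
g(U) = -3/(4*U) (g(U) = (1/4 - 4)/(5*U + 0) = -15*1/(5*U)/4 = -3/(4*U))
B = 2/117 ≈ 0.017094
(g(-6 + 4) + B)**2 = (-3/(4*(-6 + 4)) + 2/117)**2 = (-3/4/(-2) + 2/117)**2 = (-3/4*(-1/2) + 2/117)**2 = (3/8 + 2/117)**2 = (367/936)**2 = 134689/876096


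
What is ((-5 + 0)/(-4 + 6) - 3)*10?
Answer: -55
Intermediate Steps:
((-5 + 0)/(-4 + 6) - 3)*10 = (-5/2 - 3)*10 = -11/2*10 = -55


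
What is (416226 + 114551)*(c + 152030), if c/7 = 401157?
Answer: 1571168390233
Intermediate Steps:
c = 2808099 (c = 7*401157 = 2808099)
(416226 + 114551)*(c + 152030) = (416226 + 114551)*(2808099 + 152030) = 530777*2960129 = 1571168390233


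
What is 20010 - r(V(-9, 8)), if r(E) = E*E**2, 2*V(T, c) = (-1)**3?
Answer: 160081/8 ≈ 20010.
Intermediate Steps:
V(T, c) = -1/2 (V(T, c) = (1/2)*(-1)**3 = (1/2)*(-1) = -1/2)
r(E) = E**3
20010 - r(V(-9, 8)) = 20010 - (-1/2)**3 = 20010 - 1*(-1/8) = 20010 + 1/8 = 160081/8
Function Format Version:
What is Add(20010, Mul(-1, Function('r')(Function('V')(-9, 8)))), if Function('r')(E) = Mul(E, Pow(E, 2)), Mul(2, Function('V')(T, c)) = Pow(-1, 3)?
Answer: Rational(160081, 8) ≈ 20010.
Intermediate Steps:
Function('V')(T, c) = Rational(-1, 2) (Function('V')(T, c) = Mul(Rational(1, 2), Pow(-1, 3)) = Mul(Rational(1, 2), -1) = Rational(-1, 2))
Function('r')(E) = Pow(E, 3)
Add(20010, Mul(-1, Function('r')(Function('V')(-9, 8)))) = Add(20010, Mul(-1, Pow(Rational(-1, 2), 3))) = Add(20010, Mul(-1, Rational(-1, 8))) = Add(20010, Rational(1, 8)) = Rational(160081, 8)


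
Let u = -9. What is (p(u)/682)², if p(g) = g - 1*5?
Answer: 49/116281 ≈ 0.00042139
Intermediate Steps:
p(g) = -5 + g (p(g) = g - 5 = -5 + g)
(p(u)/682)² = ((-5 - 9)/682)² = (-14*1/682)² = (-7/341)² = 49/116281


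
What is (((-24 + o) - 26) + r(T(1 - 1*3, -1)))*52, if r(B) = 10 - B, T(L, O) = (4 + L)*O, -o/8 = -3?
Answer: -728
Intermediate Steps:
o = 24 (o = -8*(-3) = 24)
T(L, O) = O*(4 + L)
(((-24 + o) - 26) + r(T(1 - 1*3, -1)))*52 = (((-24 + 24) - 26) + (10 - (-1)*(4 + (1 - 1*3))))*52 = ((0 - 26) + (10 - (-1)*(4 + (1 - 3))))*52 = (-26 + (10 - (-1)*(4 - 2)))*52 = (-26 + (10 - (-1)*2))*52 = (-26 + (10 - 1*(-2)))*52 = (-26 + (10 + 2))*52 = (-26 + 12)*52 = -14*52 = -728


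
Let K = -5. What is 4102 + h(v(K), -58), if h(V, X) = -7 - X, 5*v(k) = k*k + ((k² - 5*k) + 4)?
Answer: 4153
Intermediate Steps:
v(k) = ⅘ - k + 2*k²/5 (v(k) = (k*k + ((k² - 5*k) + 4))/5 = (k² + (4 + k² - 5*k))/5 = (4 - 5*k + 2*k²)/5 = ⅘ - k + 2*k²/5)
4102 + h(v(K), -58) = 4102 + (-7 - 1*(-58)) = 4102 + (-7 + 58) = 4102 + 51 = 4153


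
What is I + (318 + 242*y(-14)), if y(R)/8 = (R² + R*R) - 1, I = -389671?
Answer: 367623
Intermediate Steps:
y(R) = -8 + 16*R² (y(R) = 8*((R² + R*R) - 1) = 8*((R² + R²) - 1) = 8*(2*R² - 1) = 8*(-1 + 2*R²) = -8 + 16*R²)
I + (318 + 242*y(-14)) = -389671 + (318 + 242*(-8 + 16*(-14)²)) = -389671 + (318 + 242*(-8 + 16*196)) = -389671 + (318 + 242*(-8 + 3136)) = -389671 + (318 + 242*3128) = -389671 + (318 + 756976) = -389671 + 757294 = 367623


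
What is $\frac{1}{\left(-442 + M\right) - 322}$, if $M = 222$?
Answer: $- \frac{1}{542} \approx -0.001845$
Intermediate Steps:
$\frac{1}{\left(-442 + M\right) - 322} = \frac{1}{\left(-442 + 222\right) - 322} = \frac{1}{-220 - 322} = \frac{1}{-542} = - \frac{1}{542}$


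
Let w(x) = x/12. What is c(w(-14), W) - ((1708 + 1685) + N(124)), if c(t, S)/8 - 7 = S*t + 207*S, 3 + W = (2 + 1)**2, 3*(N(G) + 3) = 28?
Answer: 19610/3 ≈ 6536.7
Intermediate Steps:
N(G) = 19/3 (N(G) = -3 + (1/3)*28 = -3 + 28/3 = 19/3)
W = 6 (W = -3 + (2 + 1)**2 = -3 + 3**2 = -3 + 9 = 6)
w(x) = x/12 (w(x) = x*(1/12) = x/12)
c(t, S) = 56 + 1656*S + 8*S*t (c(t, S) = 56 + 8*(S*t + 207*S) = 56 + 8*(207*S + S*t) = 56 + (1656*S + 8*S*t) = 56 + 1656*S + 8*S*t)
c(w(-14), W) - ((1708 + 1685) + N(124)) = (56 + 1656*6 + 8*6*((1/12)*(-14))) - ((1708 + 1685) + 19/3) = (56 + 9936 + 8*6*(-7/6)) - (3393 + 19/3) = (56 + 9936 - 56) - 1*10198/3 = 9936 - 10198/3 = 19610/3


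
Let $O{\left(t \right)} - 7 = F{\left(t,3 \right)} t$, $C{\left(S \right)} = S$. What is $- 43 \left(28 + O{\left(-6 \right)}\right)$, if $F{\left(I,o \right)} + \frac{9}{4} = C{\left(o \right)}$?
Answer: $- \frac{2623}{2} \approx -1311.5$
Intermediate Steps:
$F{\left(I,o \right)} = - \frac{9}{4} + o$
$O{\left(t \right)} = 7 + \frac{3 t}{4}$ ($O{\left(t \right)} = 7 + \left(- \frac{9}{4} + 3\right) t = 7 + \frac{3 t}{4}$)
$- 43 \left(28 + O{\left(-6 \right)}\right) = - 43 \left(28 + \left(7 + \frac{3}{4} \left(-6\right)\right)\right) = - 43 \left(28 + \left(7 - \frac{9}{2}\right)\right) = - 43 \left(28 + \frac{5}{2}\right) = \left(-43\right) \frac{61}{2} = - \frac{2623}{2}$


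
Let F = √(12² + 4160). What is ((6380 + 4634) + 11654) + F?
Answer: 22668 + 4*√269 ≈ 22734.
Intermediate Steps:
F = 4*√269 (F = √(144 + 4160) = √4304 = 4*√269 ≈ 65.605)
((6380 + 4634) + 11654) + F = ((6380 + 4634) + 11654) + 4*√269 = (11014 + 11654) + 4*√269 = 22668 + 4*√269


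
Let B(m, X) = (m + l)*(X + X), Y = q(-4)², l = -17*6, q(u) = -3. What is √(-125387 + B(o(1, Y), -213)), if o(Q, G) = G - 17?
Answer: I*√78527 ≈ 280.23*I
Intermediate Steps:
l = -102
Y = 9 (Y = (-3)² = 9)
o(Q, G) = -17 + G
B(m, X) = 2*X*(-102 + m) (B(m, X) = (m - 102)*(X + X) = (-102 + m)*(2*X) = 2*X*(-102 + m))
√(-125387 + B(o(1, Y), -213)) = √(-125387 + 2*(-213)*(-102 + (-17 + 9))) = √(-125387 + 2*(-213)*(-102 - 8)) = √(-125387 + 2*(-213)*(-110)) = √(-125387 + 46860) = √(-78527) = I*√78527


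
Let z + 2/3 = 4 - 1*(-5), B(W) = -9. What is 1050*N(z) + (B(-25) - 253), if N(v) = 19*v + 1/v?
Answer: 166114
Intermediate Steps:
z = 25/3 (z = -⅔ + (4 - 1*(-5)) = -⅔ + (4 + 5) = -⅔ + 9 = 25/3 ≈ 8.3333)
N(v) = 1/v + 19*v
1050*N(z) + (B(-25) - 253) = 1050*(1/(25/3) + 19*(25/3)) + (-9 - 253) = 1050*(3/25 + 475/3) - 262 = 1050*(11884/75) - 262 = 166376 - 262 = 166114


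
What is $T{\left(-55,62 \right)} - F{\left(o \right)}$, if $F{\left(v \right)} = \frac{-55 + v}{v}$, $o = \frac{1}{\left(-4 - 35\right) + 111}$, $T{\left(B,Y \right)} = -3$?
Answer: $3956$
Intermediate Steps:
$o = \frac{1}{72}$ ($o = \frac{1}{-39 + 111} = \frac{1}{72} \approx 0.013889$)
$F{\left(v \right)} = \frac{-55 + v}{v}$
$T{\left(-55,62 \right)} - F{\left(o \right)} = -3 - \frac{1}{\frac{1}{72}} \left(-55 + \frac{1}{72}\right) = -3 - 72 \left(- \frac{3959}{72}\right) = -3 - -3959 = -3 + 3959 = 3956$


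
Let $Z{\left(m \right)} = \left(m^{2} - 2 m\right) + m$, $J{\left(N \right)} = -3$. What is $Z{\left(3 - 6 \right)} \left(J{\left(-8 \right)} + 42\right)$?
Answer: $468$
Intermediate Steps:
$Z{\left(m \right)} = m^{2} - m$
$Z{\left(3 - 6 \right)} \left(J{\left(-8 \right)} + 42\right) = \left(3 - 6\right) \left(-1 + \left(3 - 6\right)\right) \left(-3 + 42\right) = - 3 \left(-1 - 3\right) 39 = \left(-3\right) \left(-4\right) 39 = 12 \cdot 39 = 468$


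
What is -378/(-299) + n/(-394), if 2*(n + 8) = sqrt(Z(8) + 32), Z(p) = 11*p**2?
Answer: 75662/58903 - sqrt(46)/197 ≈ 1.2501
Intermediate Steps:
n = -8 + 2*sqrt(46) (n = -8 + sqrt(11*8**2 + 32)/2 = -8 + sqrt(11*64 + 32)/2 = -8 + sqrt(704 + 32)/2 = -8 + sqrt(736)/2 = -8 + (4*sqrt(46))/2 = -8 + 2*sqrt(46) ≈ 5.5647)
-378/(-299) + n/(-394) = -378/(-299) + (-8 + 2*sqrt(46))/(-394) = -378*(-1/299) + (-8 + 2*sqrt(46))*(-1/394) = 378/299 + (4/197 - sqrt(46)/197) = 75662/58903 - sqrt(46)/197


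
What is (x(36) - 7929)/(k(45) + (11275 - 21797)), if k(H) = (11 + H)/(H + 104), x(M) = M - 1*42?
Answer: 394105/522574 ≈ 0.75416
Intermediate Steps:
x(M) = -42 + M (x(M) = M - 42 = -42 + M)
k(H) = (11 + H)/(104 + H)
(x(36) - 7929)/(k(45) + (11275 - 21797)) = ((-42 + 36) - 7929)/((11 + 45)/(104 + 45) + (11275 - 21797)) = (-6 - 7929)/(56/149 - 10522) = -7935/((1/149)*56 - 10522) = -7935/(56/149 - 10522) = -7935/(-1567722/149) = -7935*(-149/1567722) = 394105/522574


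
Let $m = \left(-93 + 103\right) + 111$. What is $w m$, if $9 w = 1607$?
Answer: $\frac{194447}{9} \approx 21605.0$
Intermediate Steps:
$w = \frac{1607}{9}$ ($w = \frac{1}{9} \cdot 1607 = \frac{1607}{9} \approx 178.56$)
$m = 121$ ($m = 10 + 111 = 121$)
$w m = \frac{1607}{9} \cdot 121 = \frac{194447}{9}$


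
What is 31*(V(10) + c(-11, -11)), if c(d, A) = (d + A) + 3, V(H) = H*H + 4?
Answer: 2635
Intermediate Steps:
V(H) = 4 + H**2 (V(H) = H**2 + 4 = 4 + H**2)
c(d, A) = 3 + A + d (c(d, A) = (A + d) + 3 = 3 + A + d)
31*(V(10) + c(-11, -11)) = 31*((4 + 10**2) + (3 - 11 - 11)) = 31*((4 + 100) - 19) = 31*(104 - 19) = 31*85 = 2635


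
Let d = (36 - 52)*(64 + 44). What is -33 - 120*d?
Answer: 207327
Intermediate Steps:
d = -1728 (d = -16*108 = -1728)
-33 - 120*d = -33 - 120*(-1728) = -33 + 207360 = 207327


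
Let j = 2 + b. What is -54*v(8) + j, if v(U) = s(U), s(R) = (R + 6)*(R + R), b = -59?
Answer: -12153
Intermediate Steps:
s(R) = 2*R*(6 + R) (s(R) = (6 + R)*(2*R) = 2*R*(6 + R))
v(U) = 2*U*(6 + U)
j = -57 (j = 2 - 59 = -57)
-54*v(8) + j = -108*8*(6 + 8) - 57 = -108*8*14 - 57 = -54*224 - 57 = -12096 - 57 = -12153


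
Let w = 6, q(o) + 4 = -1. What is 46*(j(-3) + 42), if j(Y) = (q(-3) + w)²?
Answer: 1978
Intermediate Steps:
q(o) = -5 (q(o) = -4 - 1 = -5)
j(Y) = 1 (j(Y) = (-5 + 6)² = 1² = 1)
46*(j(-3) + 42) = 46*(1 + 42) = 46*43 = 1978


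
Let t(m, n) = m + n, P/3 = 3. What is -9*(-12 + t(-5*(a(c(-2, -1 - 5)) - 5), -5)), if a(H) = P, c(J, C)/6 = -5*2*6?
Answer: 333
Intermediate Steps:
P = 9 (P = 3*3 = 9)
c(J, C) = -360 (c(J, C) = 6*(-5*2*6) = 6*(-10*6) = 6*(-60) = -360)
a(H) = 9
-9*(-12 + t(-5*(a(c(-2, -1 - 5)) - 5), -5)) = -9*(-12 + (-5*(9 - 5) - 5)) = -9*(-12 + (-5*4 - 5)) = -9*(-12 + (-20 - 5)) = -9*(-12 - 25) = -9*(-37) = 333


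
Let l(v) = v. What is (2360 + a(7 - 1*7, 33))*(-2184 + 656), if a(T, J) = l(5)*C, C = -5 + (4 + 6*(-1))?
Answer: -3552600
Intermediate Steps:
C = -7 (C = -5 + (4 - 6) = -5 - 2 = -7)
a(T, J) = -35 (a(T, J) = 5*(-7) = -35)
(2360 + a(7 - 1*7, 33))*(-2184 + 656) = (2360 - 35)*(-2184 + 656) = 2325*(-1528) = -3552600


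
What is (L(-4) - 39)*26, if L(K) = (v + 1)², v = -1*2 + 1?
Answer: -1014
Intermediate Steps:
v = -1 (v = -2 + 1 = -1)
L(K) = 0 (L(K) = (-1 + 1)² = 0² = 0)
(L(-4) - 39)*26 = (0 - 39)*26 = -39*26 = -1014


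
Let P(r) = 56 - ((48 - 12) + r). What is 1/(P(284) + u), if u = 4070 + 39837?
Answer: 1/43643 ≈ 2.2913e-5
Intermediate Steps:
u = 43907
P(r) = 20 - r (P(r) = 56 - (36 + r) = 56 + (-36 - r) = 20 - r)
1/(P(284) + u) = 1/((20 - 1*284) + 43907) = 1/((20 - 284) + 43907) = 1/(-264 + 43907) = 1/43643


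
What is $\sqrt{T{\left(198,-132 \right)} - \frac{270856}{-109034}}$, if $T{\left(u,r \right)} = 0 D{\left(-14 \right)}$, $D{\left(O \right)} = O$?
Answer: $\frac{2 \sqrt{1845782069}}{54517} \approx 1.5761$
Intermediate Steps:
$T{\left(u,r \right)} = 0$ ($T{\left(u,r \right)} = 0 \left(-14\right) = 0$)
$\sqrt{T{\left(198,-132 \right)} - \frac{270856}{-109034}} = \sqrt{0 - \frac{270856}{-109034}} = \sqrt{0 - - \frac{135428}{54517}} = \sqrt{0 + \frac{135428}{54517}} = \sqrt{\frac{135428}{54517}} = \frac{2 \sqrt{1845782069}}{54517}$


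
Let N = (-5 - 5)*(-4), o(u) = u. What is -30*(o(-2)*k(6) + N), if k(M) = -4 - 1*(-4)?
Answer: -1200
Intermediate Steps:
k(M) = 0 (k(M) = -4 + 4 = 0)
N = 40 (N = -10*(-4) = 40)
-30*(o(-2)*k(6) + N) = -30*(-2*0 + 40) = -30*(0 + 40) = -30*40 = -1200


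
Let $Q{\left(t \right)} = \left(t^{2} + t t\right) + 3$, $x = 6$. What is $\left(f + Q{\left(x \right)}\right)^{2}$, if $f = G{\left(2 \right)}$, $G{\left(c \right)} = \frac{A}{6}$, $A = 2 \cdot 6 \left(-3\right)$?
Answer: $4761$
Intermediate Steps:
$A = -36$ ($A = 12 \left(-3\right) = -36$)
$G{\left(c \right)} = -6$ ($G{\left(c \right)} = - \frac{36}{6} = \left(-36\right) \frac{1}{6} = -6$)
$f = -6$
$Q{\left(t \right)} = 3 + 2 t^{2}$ ($Q{\left(t \right)} = \left(t^{2} + t^{2}\right) + 3 = 2 t^{2} + 3 = 3 + 2 t^{2}$)
$\left(f + Q{\left(x \right)}\right)^{2} = \left(-6 + \left(3 + 2 \cdot 6^{2}\right)\right)^{2} = \left(-6 + \left(3 + 2 \cdot 36\right)\right)^{2} = \left(-6 + \left(3 + 72\right)\right)^{2} = \left(-6 + 75\right)^{2} = 69^{2} = 4761$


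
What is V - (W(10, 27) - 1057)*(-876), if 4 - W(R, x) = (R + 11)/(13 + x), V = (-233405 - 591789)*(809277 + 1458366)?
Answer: -18712463206299/10 ≈ -1.8712e+12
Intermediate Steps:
V = -1871245397742 (V = -825194*2267643 = -1871245397742)
W(R, x) = 4 - (11 + R)/(13 + x) (W(R, x) = 4 - (R + 11)/(13 + x) = 4 - (11 + R)/(13 + x))
V - (W(10, 27) - 1057)*(-876) = -1871245397742 - ((41 - 1*10 + 4*27)/(13 + 27) - 1057)*(-876) = -1871245397742 - ((41 - 10 + 108)/40 - 1057)*(-876) = -1871245397742 - ((1/40)*139 - 1057)*(-876) = -1871245397742 - (139/40 - 1057)*(-876) = -1871245397742 - (-42141)*(-876)/40 = -1871245397742 - 1*9228879/10 = -1871245397742 - 9228879/10 = -18712463206299/10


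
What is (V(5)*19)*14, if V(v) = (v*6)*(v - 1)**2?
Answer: 127680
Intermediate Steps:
V(v) = 6*v*(-1 + v)**2 (V(v) = (6*v)*(-1 + v)**2 = 6*v*(-1 + v)**2)
(V(5)*19)*14 = ((6*5*(-1 + 5)**2)*19)*14 = ((6*5*4**2)*19)*14 = ((6*5*16)*19)*14 = (480*19)*14 = 9120*14 = 127680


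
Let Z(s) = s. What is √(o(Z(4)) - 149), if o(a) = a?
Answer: I*√145 ≈ 12.042*I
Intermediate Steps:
√(o(Z(4)) - 149) = √(4 - 149) = √(-145) = I*√145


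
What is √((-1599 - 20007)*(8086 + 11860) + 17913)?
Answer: 3*I*√47881707 ≈ 20759.0*I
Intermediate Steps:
√((-1599 - 20007)*(8086 + 11860) + 17913) = √(-21606*19946 + 17913) = √(-430953276 + 17913) = √(-430935363) = 3*I*√47881707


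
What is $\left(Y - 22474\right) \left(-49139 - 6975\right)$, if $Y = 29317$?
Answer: $-383988102$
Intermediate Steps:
$\left(Y - 22474\right) \left(-49139 - 6975\right) = \left(29317 - 22474\right) \left(-49139 - 6975\right) = 6843 \left(-56114\right) = -383988102$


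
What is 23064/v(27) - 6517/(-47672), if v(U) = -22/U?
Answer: -14843272921/524392 ≈ -28306.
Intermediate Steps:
23064/v(27) - 6517/(-47672) = 23064/((-22/27)) - 6517/(-47672) = 23064/((-22*1/27)) - 6517*(-1/47672) = 23064/(-22/27) + 6517/47672 = 23064*(-27/22) + 6517/47672 = -311364/11 + 6517/47672 = -14843272921/524392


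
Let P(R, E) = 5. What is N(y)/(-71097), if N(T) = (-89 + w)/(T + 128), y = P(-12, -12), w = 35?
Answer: 18/3151967 ≈ 5.7107e-6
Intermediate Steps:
y = 5
N(T) = -54/(128 + T) (N(T) = (-89 + 35)/(T + 128) = -54/(128 + T))
N(y)/(-71097) = -54/(128 + 5)/(-71097) = -54/133*(-1/71097) = 18/3151967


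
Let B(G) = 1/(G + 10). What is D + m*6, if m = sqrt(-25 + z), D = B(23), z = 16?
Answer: 1/33 + 18*I ≈ 0.030303 + 18.0*I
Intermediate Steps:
B(G) = 1/(10 + G)
D = 1/33 (D = 1/(10 + 23) = 1/33 ≈ 0.030303)
m = 3*I (m = sqrt(-25 + 16) = sqrt(-9) = 3*I ≈ 3.0*I)
D + m*6 = 1/33 + (3*I)*6 = 1/33 + 18*I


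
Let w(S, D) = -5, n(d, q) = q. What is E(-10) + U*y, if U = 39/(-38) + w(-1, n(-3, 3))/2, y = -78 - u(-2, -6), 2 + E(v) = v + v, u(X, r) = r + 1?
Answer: 4473/19 ≈ 235.42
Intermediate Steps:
u(X, r) = 1 + r
E(v) = -2 + 2*v (E(v) = -2 + (v + v) = -2 + 2*v)
y = -73 (y = -78 - (1 - 6) = -78 - 1*(-5) = -78 + 5 = -73)
U = -67/19 (U = 39/(-38) - 5/2 = 39*(-1/38) - 5*1/2 = -39/38 - 5/2 = -67/19 ≈ -3.5263)
E(-10) + U*y = (-2 + 2*(-10)) - 67/19*(-73) = (-2 - 20) + 4891/19 = -22 + 4891/19 = 4473/19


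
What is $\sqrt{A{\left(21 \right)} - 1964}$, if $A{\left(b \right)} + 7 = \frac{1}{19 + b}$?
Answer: $\frac{i \sqrt{788390}}{20} \approx 44.396 i$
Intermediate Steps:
$A{\left(b \right)} = -7 + \frac{1}{19 + b}$
$\sqrt{A{\left(21 \right)} - 1964} = \sqrt{\frac{-132 - 147}{19 + 21} - 1964} = \sqrt{\frac{-132 - 147}{40} - 1964} = \sqrt{\frac{1}{40} \left(-279\right) - 1964} = \sqrt{- \frac{279}{40} - 1964} = \sqrt{- \frac{78839}{40}} = \frac{i \sqrt{788390}}{20}$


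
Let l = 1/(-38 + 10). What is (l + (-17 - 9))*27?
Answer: -19683/28 ≈ -702.96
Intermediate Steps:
l = -1/28 (l = 1/(-28) = -1/28 ≈ -0.035714)
(l + (-17 - 9))*27 = (-1/28 + (-17 - 9))*27 = (-1/28 - 26)*27 = -729/28*27 = -19683/28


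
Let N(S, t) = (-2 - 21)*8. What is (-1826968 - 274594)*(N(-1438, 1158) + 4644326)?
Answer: -9759952349804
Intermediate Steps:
N(S, t) = -184 (N(S, t) = -23*8 = -184)
(-1826968 - 274594)*(N(-1438, 1158) + 4644326) = (-1826968 - 274594)*(-184 + 4644326) = -2101562*4644142 = -9759952349804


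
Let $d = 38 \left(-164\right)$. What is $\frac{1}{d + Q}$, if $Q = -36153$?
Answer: $- \frac{1}{42385} \approx -2.3593 \cdot 10^{-5}$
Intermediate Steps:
$d = -6232$
$\frac{1}{d + Q} = \frac{1}{-6232 - 36153} = \frac{1}{-42385} = - \frac{1}{42385}$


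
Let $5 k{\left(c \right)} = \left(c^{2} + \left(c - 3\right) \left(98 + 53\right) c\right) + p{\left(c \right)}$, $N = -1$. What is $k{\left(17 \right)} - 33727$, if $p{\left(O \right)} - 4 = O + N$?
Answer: $- \frac{132388}{5} \approx -26478.0$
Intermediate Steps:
$p{\left(O \right)} = 3 + O$ ($p{\left(O \right)} = 4 + \left(O - 1\right) = 4 + \left(-1 + O\right) = 3 + O$)
$k{\left(c \right)} = \frac{3}{5} + \frac{c}{5} + \frac{c^{2}}{5} + \frac{c \left(-453 + 151 c\right)}{5}$ ($k{\left(c \right)} = \frac{\left(c^{2} + \left(c - 3\right) \left(98 + 53\right) c\right) + \left(3 + c\right)}{5} = \frac{\left(c^{2} + \left(-3 + c\right) 151 c\right) + \left(3 + c\right)}{5} = \frac{\left(c^{2} + \left(-453 + 151 c\right) c\right) + \left(3 + c\right)}{5} = \frac{\left(c^{2} + c \left(-453 + 151 c\right)\right) + \left(3 + c\right)}{5} = \frac{3 + c + c^{2} + c \left(-453 + 151 c\right)}{5} = \frac{3}{5} + \frac{c}{5} + \frac{c^{2}}{5} + \frac{c \left(-453 + 151 c\right)}{5}$)
$k{\left(17 \right)} - 33727 = \left(\frac{3}{5} - \frac{7684}{5} + \frac{152 \cdot 17^{2}}{5}\right) - 33727 = \left(\frac{3}{5} - \frac{7684}{5} + \frac{152}{5} \cdot 289\right) - 33727 = \left(\frac{3}{5} - \frac{7684}{5} + \frac{43928}{5}\right) - 33727 = \frac{36247}{5} - 33727 = - \frac{132388}{5}$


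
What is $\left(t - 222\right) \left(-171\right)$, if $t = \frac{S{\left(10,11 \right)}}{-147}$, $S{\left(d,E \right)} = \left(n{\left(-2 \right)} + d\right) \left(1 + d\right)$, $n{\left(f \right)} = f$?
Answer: $\frac{1865154}{49} \approx 38064.0$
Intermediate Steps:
$S{\left(d,E \right)} = \left(1 + d\right) \left(-2 + d\right)$ ($S{\left(d,E \right)} = \left(-2 + d\right) \left(1 + d\right) = \left(1 + d\right) \left(-2 + d\right)$)
$t = - \frac{88}{147}$ ($t = \frac{-2 + 10^{2} - 10}{-147} = \left(-2 + 100 - 10\right) \left(- \frac{1}{147}\right) = 88 \left(- \frac{1}{147}\right) = - \frac{88}{147} \approx -0.59864$)
$\left(t - 222\right) \left(-171\right) = \left(- \frac{88}{147} - 222\right) \left(-171\right) = \left(- \frac{32722}{147}\right) \left(-171\right) = \frac{1865154}{49}$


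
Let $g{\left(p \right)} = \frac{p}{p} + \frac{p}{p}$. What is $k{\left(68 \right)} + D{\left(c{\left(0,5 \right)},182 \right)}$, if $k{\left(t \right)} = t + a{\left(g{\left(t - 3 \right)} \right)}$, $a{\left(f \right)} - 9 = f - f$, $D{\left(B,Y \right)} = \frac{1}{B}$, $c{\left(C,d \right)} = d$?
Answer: $\frac{386}{5} \approx 77.2$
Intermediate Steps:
$g{\left(p \right)} = 2$ ($g{\left(p \right)} = 1 + 1 = 2$)
$a{\left(f \right)} = 9$ ($a{\left(f \right)} = 9 + \left(f - f\right) = 9 + 0 = 9$)
$k{\left(t \right)} = 9 + t$ ($k{\left(t \right)} = t + 9 = 9 + t$)
$k{\left(68 \right)} + D{\left(c{\left(0,5 \right)},182 \right)} = \left(9 + 68\right) + \frac{1}{5} = 77 + \frac{1}{5} = \frac{386}{5}$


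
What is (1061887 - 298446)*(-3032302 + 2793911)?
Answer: -181997463431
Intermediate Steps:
(1061887 - 298446)*(-3032302 + 2793911) = 763441*(-238391) = -181997463431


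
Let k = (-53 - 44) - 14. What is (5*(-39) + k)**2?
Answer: 93636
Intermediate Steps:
k = -111 (k = -97 - 14 = -111)
(5*(-39) + k)**2 = (5*(-39) - 111)**2 = (-195 - 111)**2 = (-306)**2 = 93636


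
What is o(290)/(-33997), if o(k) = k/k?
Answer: -1/33997 ≈ -2.9414e-5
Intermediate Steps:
o(k) = 1
o(290)/(-33997) = 1/(-33997) = 1*(-1/33997) = -1/33997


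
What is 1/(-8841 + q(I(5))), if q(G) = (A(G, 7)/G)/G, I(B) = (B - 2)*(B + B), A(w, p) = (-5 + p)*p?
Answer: -450/3978443 ≈ -0.00011311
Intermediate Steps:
A(w, p) = p*(-5 + p)
I(B) = 2*B*(-2 + B) (I(B) = (-2 + B)*(2*B) = 2*B*(-2 + B))
q(G) = 14/G**2 (q(G) = ((7*(-5 + 7))/G)/G = ((7*2)/G)/G = (14/G)/G = 14/G**2)
1/(-8841 + q(I(5))) = 1/(-8841 + 14/(2*5*(-2 + 5))**2) = 1/(-8841 + 14/(2*5*3)**2) = 1/(-8841 + 14/30**2) = 1/(-8841 + 14*(1/900)) = 1/(-8841 + 7/450) = 1/(-3978443/450) = -450/3978443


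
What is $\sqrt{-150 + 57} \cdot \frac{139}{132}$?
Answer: $\frac{139 i \sqrt{93}}{132} \approx 10.155 i$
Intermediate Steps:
$\sqrt{-150 + 57} \cdot \frac{139}{132} = \sqrt{-93} \cdot 139 \cdot \frac{1}{132} = i \sqrt{93} \cdot \frac{139}{132} = \frac{139 i \sqrt{93}}{132}$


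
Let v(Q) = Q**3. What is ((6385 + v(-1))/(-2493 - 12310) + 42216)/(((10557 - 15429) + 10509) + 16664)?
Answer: 624917064/330121703 ≈ 1.8930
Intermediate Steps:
((6385 + v(-1))/(-2493 - 12310) + 42216)/(((10557 - 15429) + 10509) + 16664) = ((6385 + (-1)**3)/(-2493 - 12310) + 42216)/(((10557 - 15429) + 10509) + 16664) = ((6385 - 1)/(-14803) + 42216)/((-4872 + 10509) + 16664) = (6384*(-1/14803) + 42216)/(5637 + 16664) = (-6384/14803 + 42216)/22301 = (624917064/14803)*(1/22301) = 624917064/330121703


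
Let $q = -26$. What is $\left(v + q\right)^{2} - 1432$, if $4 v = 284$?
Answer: $593$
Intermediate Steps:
$v = 71$ ($v = \frac{1}{4} \cdot 284 = 71$)
$\left(v + q\right)^{2} - 1432 = \left(71 - 26\right)^{2} - 1432 = 45^{2} - 1432 = 2025 - 1432 = 593$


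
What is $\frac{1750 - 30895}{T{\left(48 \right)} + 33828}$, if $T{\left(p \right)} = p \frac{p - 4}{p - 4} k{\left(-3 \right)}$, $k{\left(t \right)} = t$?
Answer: $- \frac{9715}{11228} \approx -0.86525$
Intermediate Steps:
$T{\left(p \right)} = - 3 p$ ($T{\left(p \right)} = p \frac{p - 4}{p - 4} \left(-3\right) = p \frac{p + \left(-4 + 0\right)}{-4 + p} \left(-3\right) = p \frac{p - 4}{-4 + p} \left(-3\right) = p \frac{-4 + p}{-4 + p} \left(-3\right) = p 1 \left(-3\right) = p \left(-3\right) = - 3 p$)
$\frac{1750 - 30895}{T{\left(48 \right)} + 33828} = \frac{1750 - 30895}{\left(-3\right) 48 + 33828} = - \frac{29145}{-144 + 33828} = - \frac{29145}{33684} = \left(-29145\right) \frac{1}{33684} = - \frac{9715}{11228}$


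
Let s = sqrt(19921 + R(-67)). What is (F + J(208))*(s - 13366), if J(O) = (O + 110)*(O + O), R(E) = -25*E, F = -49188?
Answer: -1110714600 + 166200*sqrt(5399) ≈ -1.0985e+9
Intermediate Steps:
s = 2*sqrt(5399) (s = sqrt(19921 - 25*(-67)) = sqrt(19921 + 1675) = sqrt(21596) = 2*sqrt(5399) ≈ 146.96)
J(O) = 2*O*(110 + O) (J(O) = (110 + O)*(2*O) = 2*O*(110 + O))
(F + J(208))*(s - 13366) = (-49188 + 2*208*(110 + 208))*(2*sqrt(5399) - 13366) = (-49188 + 2*208*318)*(-13366 + 2*sqrt(5399)) = (-49188 + 132288)*(-13366 + 2*sqrt(5399)) = 83100*(-13366 + 2*sqrt(5399)) = -1110714600 + 166200*sqrt(5399)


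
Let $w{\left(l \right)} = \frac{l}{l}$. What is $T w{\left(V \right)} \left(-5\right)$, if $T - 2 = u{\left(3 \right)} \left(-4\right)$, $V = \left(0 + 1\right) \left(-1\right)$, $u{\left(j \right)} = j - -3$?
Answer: $110$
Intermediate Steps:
$u{\left(j \right)} = 3 + j$ ($u{\left(j \right)} = j + 3 = 3 + j$)
$V = -1$ ($V = 1 \left(-1\right) = -1$)
$w{\left(l \right)} = 1$
$T = -22$ ($T = 2 + \left(3 + 3\right) \left(-4\right) = 2 + 6 \left(-4\right) = 2 - 24 = -22$)
$T w{\left(V \right)} \left(-5\right) = \left(-22\right) 1 \left(-5\right) = \left(-22\right) \left(-5\right) = 110$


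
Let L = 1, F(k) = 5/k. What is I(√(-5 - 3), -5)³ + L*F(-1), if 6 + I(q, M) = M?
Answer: -1336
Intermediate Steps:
I(q, M) = -6 + M
I(√(-5 - 3), -5)³ + L*F(-1) = (-6 - 5)³ + 1*(5/(-1)) = (-11)³ + 1*(5*(-1)) = -1331 + 1*(-5) = -1331 - 5 = -1336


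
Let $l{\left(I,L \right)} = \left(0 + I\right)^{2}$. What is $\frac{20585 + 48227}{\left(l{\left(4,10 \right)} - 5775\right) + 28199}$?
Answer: $\frac{17203}{5610} \approx 3.0665$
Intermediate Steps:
$l{\left(I,L \right)} = I^{2}$
$\frac{20585 + 48227}{\left(l{\left(4,10 \right)} - 5775\right) + 28199} = \frac{20585 + 48227}{\left(4^{2} - 5775\right) + 28199} = \frac{68812}{\left(16 - 5775\right) + 28199} = \frac{68812}{-5759 + 28199} = \frac{68812}{22440} = 68812 \cdot \frac{1}{22440} = \frac{17203}{5610}$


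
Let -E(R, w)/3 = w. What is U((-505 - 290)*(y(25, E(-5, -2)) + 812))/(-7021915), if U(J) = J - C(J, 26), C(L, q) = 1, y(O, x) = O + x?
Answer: 670186/7021915 ≈ 0.095442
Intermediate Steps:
E(R, w) = -3*w
U(J) = -1 + J (U(J) = J - 1*1 = J - 1 = -1 + J)
U((-505 - 290)*(y(25, E(-5, -2)) + 812))/(-7021915) = (-1 + (-505 - 290)*((25 - 3*(-2)) + 812))/(-7021915) = (-1 - 795*((25 + 6) + 812))*(-1/7021915) = (-1 - 795*(31 + 812))*(-1/7021915) = (-1 - 795*843)*(-1/7021915) = (-1 - 670185)*(-1/7021915) = -670186*(-1/7021915) = 670186/7021915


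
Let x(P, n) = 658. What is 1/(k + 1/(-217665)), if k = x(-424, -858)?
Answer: 217665/143223569 ≈ 0.0015198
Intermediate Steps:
k = 658
1/(k + 1/(-217665)) = 1/(658 + 1/(-217665)) = 1/(658 - 1/217665) = 1/(143223569/217665) = 217665/143223569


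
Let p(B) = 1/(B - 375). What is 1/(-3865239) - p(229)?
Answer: 3865093/564324894 ≈ 0.0068491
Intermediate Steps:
p(B) = 1/(-375 + B)
1/(-3865239) - p(229) = 1/(-3865239) - 1/(-375 + 229) = -1/3865239 - 1/(-146) = -1/3865239 - 1*(-1/146) = -1/3865239 + 1/146 = 3865093/564324894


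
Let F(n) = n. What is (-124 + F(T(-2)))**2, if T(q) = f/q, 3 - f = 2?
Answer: 62001/4 ≈ 15500.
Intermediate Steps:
f = 1 (f = 3 - 1*2 = 3 - 2 = 1)
T(q) = 1/q
(-124 + F(T(-2)))**2 = (-124 + 1/(-2))**2 = (-124 - 1/2)**2 = (-249/2)**2 = 62001/4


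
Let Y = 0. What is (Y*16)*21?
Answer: 0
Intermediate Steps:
(Y*16)*21 = (0*16)*21 = 0*21 = 0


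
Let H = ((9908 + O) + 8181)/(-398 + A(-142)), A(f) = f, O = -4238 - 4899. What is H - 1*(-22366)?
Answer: 1005724/45 ≈ 22349.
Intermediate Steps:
O = -9137
H = -746/45 (H = ((9908 - 9137) + 8181)/(-398 - 142) = (771 + 8181)/(-540) = 8952*(-1/540) = -746/45 ≈ -16.578)
H - 1*(-22366) = -746/45 - 1*(-22366) = -746/45 + 22366 = 1005724/45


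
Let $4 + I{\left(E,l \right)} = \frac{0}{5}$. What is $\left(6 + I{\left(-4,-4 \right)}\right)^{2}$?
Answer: $4$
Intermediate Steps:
$I{\left(E,l \right)} = -4$ ($I{\left(E,l \right)} = -4 + \frac{0}{5} = -4 + 0 \cdot \frac{1}{5} = -4 + 0 = -4$)
$\left(6 + I{\left(-4,-4 \right)}\right)^{2} = \left(6 - 4\right)^{2} = 2^{2} = 4$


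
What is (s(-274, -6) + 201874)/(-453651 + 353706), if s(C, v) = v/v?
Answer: -40375/19989 ≈ -2.0199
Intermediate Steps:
s(C, v) = 1
(s(-274, -6) + 201874)/(-453651 + 353706) = (1 + 201874)/(-453651 + 353706) = 201875/(-99945) = 201875*(-1/99945) = -40375/19989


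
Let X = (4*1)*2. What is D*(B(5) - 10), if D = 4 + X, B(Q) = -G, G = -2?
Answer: -96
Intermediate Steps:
X = 8 (X = 4*2 = 8)
B(Q) = 2 (B(Q) = -1*(-2) = 2)
D = 12 (D = 4 + 8 = 12)
D*(B(5) - 10) = 12*(2 - 10) = 12*(-8) = -96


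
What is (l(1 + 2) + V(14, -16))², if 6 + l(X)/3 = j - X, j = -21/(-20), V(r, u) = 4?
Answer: 157609/400 ≈ 394.02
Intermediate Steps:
j = 21/20 (j = -21*(-1/20) = 21/20 ≈ 1.0500)
l(X) = -297/20 - 3*X (l(X) = -18 + 3*(21/20 - X) = -18 + (63/20 - 3*X) = -297/20 - 3*X)
(l(1 + 2) + V(14, -16))² = ((-297/20 - 3*(1 + 2)) + 4)² = ((-297/20 - 3*3) + 4)² = ((-297/20 - 9) + 4)² = (-477/20 + 4)² = (-397/20)² = 157609/400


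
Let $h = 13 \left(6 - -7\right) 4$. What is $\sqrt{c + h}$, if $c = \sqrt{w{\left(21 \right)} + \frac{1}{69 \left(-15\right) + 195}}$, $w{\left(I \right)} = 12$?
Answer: $\frac{\sqrt{29811600 + 105 \sqrt{2116590}}}{210} \approx 26.067$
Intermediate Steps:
$c = \frac{\sqrt{2116590}}{420}$ ($c = \sqrt{12 + \frac{1}{69 \left(-15\right) + 195}} = \sqrt{12 + \frac{1}{-1035 + 195}} = \sqrt{12 + \frac{1}{-840}} = \sqrt{12 - \frac{1}{840}} = \sqrt{\frac{10079}{840}} = \frac{\sqrt{2116590}}{420} \approx 3.4639$)
$h = 676$ ($h = 13 \left(6 + 7\right) 4 = 13 \cdot 13 \cdot 4 = 169 \cdot 4 = 676$)
$\sqrt{c + h} = \sqrt{\frac{\sqrt{2116590}}{420} + 676} = \sqrt{676 + \frac{\sqrt{2116590}}{420}}$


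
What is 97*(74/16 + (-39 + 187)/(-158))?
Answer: 226107/632 ≈ 357.76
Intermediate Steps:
97*(74/16 + (-39 + 187)/(-158)) = 97*(74*(1/16) + 148*(-1/158)) = 97*(37/8 - 74/79) = 97*(2331/632) = 226107/632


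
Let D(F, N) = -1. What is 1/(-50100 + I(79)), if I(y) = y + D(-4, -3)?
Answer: -1/50022 ≈ -1.9991e-5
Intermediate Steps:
I(y) = -1 + y (I(y) = y - 1 = -1 + y)
1/(-50100 + I(79)) = 1/(-50100 + (-1 + 79)) = 1/(-50100 + 78) = 1/(-50022) = -1/50022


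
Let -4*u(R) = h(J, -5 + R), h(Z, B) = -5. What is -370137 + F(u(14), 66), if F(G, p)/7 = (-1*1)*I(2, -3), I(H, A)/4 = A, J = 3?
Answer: -370053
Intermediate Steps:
u(R) = 5/4 (u(R) = -1/4*(-5) = 5/4)
I(H, A) = 4*A
F(G, p) = 84 (F(G, p) = 7*((-1*1)*(4*(-3))) = 7*(-1*(-12)) = 7*12 = 84)
-370137 + F(u(14), 66) = -370137 + 84 = -370053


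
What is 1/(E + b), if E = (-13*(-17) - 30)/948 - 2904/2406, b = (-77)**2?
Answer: 380148/2253515251 ≈ 0.00016869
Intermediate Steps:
b = 5929
E = -382241/380148 (E = (221 - 30)*(1/948) - 2904*1/2406 = 191*(1/948) - 484/401 = 191/948 - 484/401 = -382241/380148 ≈ -1.0055)
1/(E + b) = 1/(-382241/380148 + 5929) = 1/(2253515251/380148) = 380148/2253515251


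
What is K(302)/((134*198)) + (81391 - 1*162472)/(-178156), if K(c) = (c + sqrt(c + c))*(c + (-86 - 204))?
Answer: 21188473/35809356 + 2*sqrt(151)/2211 ≈ 0.60282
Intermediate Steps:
K(c) = (-290 + c)*(c + sqrt(2)*sqrt(c)) (K(c) = (c + sqrt(2*c))*(c - 290) = (c + sqrt(2)*sqrt(c))*(-290 + c) = (-290 + c)*(c + sqrt(2)*sqrt(c)))
K(302)/((134*198)) + (81391 - 1*162472)/(-178156) = (302**2 - 290*302 + sqrt(2)*302**(3/2) - 290*sqrt(2)*sqrt(302))/((134*198)) + (81391 - 1*162472)/(-178156) = (91204 - 87580 + sqrt(2)*(302*sqrt(302)) - 580*sqrt(151))/26532 + (81391 - 162472)*(-1/178156) = (91204 - 87580 + 604*sqrt(151) - 580*sqrt(151))*(1/26532) - 81081*(-1/178156) = (3624 + 24*sqrt(151))*(1/26532) + 7371/16196 = (302/2211 + 2*sqrt(151)/2211) + 7371/16196 = 21188473/35809356 + 2*sqrt(151)/2211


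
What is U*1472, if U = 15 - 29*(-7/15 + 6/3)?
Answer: -650624/15 ≈ -43375.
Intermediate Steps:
U = -442/15 (U = 15 - 29*(-7*1/15 + 6*(1/3)) = 15 - 29*(-7/15 + 2) = 15 - 29*23/15 = 15 - 667/15 = -442/15 ≈ -29.467)
U*1472 = -442/15*1472 = -650624/15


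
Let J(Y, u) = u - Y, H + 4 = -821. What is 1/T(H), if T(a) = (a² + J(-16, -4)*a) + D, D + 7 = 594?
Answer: 1/671312 ≈ 1.4896e-6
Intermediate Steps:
D = 587 (D = -7 + 594 = 587)
H = -825 (H = -4 - 821 = -825)
T(a) = 587 + a² + 12*a (T(a) = (a² + (-4 - 1*(-16))*a) + 587 = (a² + (-4 + 16)*a) + 587 = (a² + 12*a) + 587 = 587 + a² + 12*a)
1/T(H) = 1/(587 + (-825)² + 12*(-825)) = 1/(587 + 680625 - 9900) = 1/671312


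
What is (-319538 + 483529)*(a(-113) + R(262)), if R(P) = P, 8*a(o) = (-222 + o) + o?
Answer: 33782146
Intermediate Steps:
a(o) = -111/4 + o/4 (a(o) = ((-222 + o) + o)/8 = (-222 + 2*o)/8 = -111/4 + o/4)
(-319538 + 483529)*(a(-113) + R(262)) = (-319538 + 483529)*((-111/4 + (1/4)*(-113)) + 262) = 163991*((-111/4 - 113/4) + 262) = 163991*(-56 + 262) = 163991*206 = 33782146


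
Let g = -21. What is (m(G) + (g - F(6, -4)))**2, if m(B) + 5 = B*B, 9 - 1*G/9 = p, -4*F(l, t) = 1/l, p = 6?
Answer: 284698129/576 ≈ 4.9427e+5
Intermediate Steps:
F(l, t) = -1/(4*l)
G = 27 (G = 81 - 9*6 = 81 - 54 = 27)
m(B) = -5 + B**2 (m(B) = -5 + B*B = -5 + B**2)
(m(G) + (g - F(6, -4)))**2 = ((-5 + 27**2) + (-21 - (-1)/(4*6)))**2 = ((-5 + 729) + (-21 - (-1)/(4*6)))**2 = (724 + (-21 - 1*(-1/24)))**2 = (724 + (-21 + 1/24))**2 = (724 - 503/24)**2 = (16873/24)**2 = 284698129/576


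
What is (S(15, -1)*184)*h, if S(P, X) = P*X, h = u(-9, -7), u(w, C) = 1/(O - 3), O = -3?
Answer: 460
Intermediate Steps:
u(w, C) = -⅙ (u(w, C) = 1/(-3 - 3) = 1/(-6) = -⅙)
h = -⅙ ≈ -0.16667
(S(15, -1)*184)*h = ((15*(-1))*184)*(-⅙) = -15*184*(-⅙) = -2760*(-⅙) = 460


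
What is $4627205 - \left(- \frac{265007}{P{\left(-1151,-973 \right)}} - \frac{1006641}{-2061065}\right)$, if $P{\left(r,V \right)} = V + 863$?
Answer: $\frac{209704084536557}{45343430} \approx 4.6248 \cdot 10^{6}$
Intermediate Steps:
$P{\left(r,V \right)} = 863 + V$
$4627205 - \left(- \frac{265007}{P{\left(-1151,-973 \right)}} - \frac{1006641}{-2061065}\right) = 4627205 - \left(- \frac{265007}{863 - 973} - \frac{1006641}{-2061065}\right) = 4627205 - \left(- \frac{265007}{-110} - - \frac{1006641}{2061065}\right) = 4627205 - \left(\left(-265007\right) \left(- \frac{1}{110}\right) + \frac{1006641}{2061065}\right) = 4627205 - \left(\frac{265007}{110} + \frac{1006641}{2061065}\right) = 4627205 - \frac{109261476593}{45343430} = \frac{209704084536557}{45343430}$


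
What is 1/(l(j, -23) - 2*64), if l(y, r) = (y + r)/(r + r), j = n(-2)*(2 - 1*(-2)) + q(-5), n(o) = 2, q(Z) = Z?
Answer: -23/2934 ≈ -0.0078391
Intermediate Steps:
j = 3 (j = 2*(2 - 1*(-2)) - 5 = 2*(2 + 2) - 5 = 2*4 - 5 = 8 - 5 = 3)
l(y, r) = (r + y)/(2*r) (l(y, r) = (r + y)/((2*r)) = (r + y)*(1/(2*r)) = (r + y)/(2*r))
1/(l(j, -23) - 2*64) = 1/((½)*(-23 + 3)/(-23) - 2*64) = 1/((½)*(-1/23)*(-20) - 128) = 1/(10/23 - 128) = 1/(-2934/23) = -23/2934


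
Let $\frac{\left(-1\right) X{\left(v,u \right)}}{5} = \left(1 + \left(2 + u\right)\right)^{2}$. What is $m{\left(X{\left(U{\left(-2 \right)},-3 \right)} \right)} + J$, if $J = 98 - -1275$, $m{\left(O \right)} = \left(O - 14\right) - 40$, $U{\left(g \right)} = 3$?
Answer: $1319$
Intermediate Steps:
$X{\left(v,u \right)} = - 5 \left(3 + u\right)^{2}$ ($X{\left(v,u \right)} = - 5 \left(1 + \left(2 + u\right)\right)^{2} = - 5 \left(3 + u\right)^{2}$)
$m{\left(O \right)} = -54 + O$ ($m{\left(O \right)} = \left(-14 + O\right) - 40 = -54 + O$)
$J = 1373$ ($J = 98 + 1275 = 1373$)
$m{\left(X{\left(U{\left(-2 \right)},-3 \right)} \right)} + J = \left(-54 - 5 \left(3 - 3\right)^{2}\right) + 1373 = \left(-54 - 5 \cdot 0^{2}\right) + 1373 = \left(-54 - 0\right) + 1373 = \left(-54 + 0\right) + 1373 = -54 + 1373 = 1319$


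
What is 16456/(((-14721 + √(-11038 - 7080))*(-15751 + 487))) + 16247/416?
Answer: 559863368028503/14335121832096 + 2057*I*√18118/413513129772 ≈ 39.055 + 6.6958e-7*I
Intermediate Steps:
16456/(((-14721 + √(-11038 - 7080))*(-15751 + 487))) + 16247/416 = 16456/(((-14721 + √(-18118))*(-15264))) + 16247*(1/416) = 16456/(((-14721 + I*√18118)*(-15264))) + 16247/416 = 16456/(224701344 - 15264*I*√18118) + 16247/416 = 16247/416 + 16456/(224701344 - 15264*I*√18118)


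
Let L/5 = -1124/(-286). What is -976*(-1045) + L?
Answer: 145851370/143 ≈ 1.0199e+6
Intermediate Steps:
L = 2810/143 (L = 5*(-1124/(-286)) = 5*(-1124*(-1/286)) = 5*(562/143) = 2810/143 ≈ 19.650)
-976*(-1045) + L = -976*(-1045) + 2810/143 = 1019920 + 2810/143 = 145851370/143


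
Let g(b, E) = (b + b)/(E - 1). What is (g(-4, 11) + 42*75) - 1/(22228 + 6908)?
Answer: 458775451/145680 ≈ 3149.2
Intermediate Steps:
g(b, E) = 2*b/(-1 + E) (g(b, E) = (2*b)/(-1 + E) = 2*b/(-1 + E))
(g(-4, 11) + 42*75) - 1/(22228 + 6908) = (2*(-4)/(-1 + 11) + 42*75) - 1/(22228 + 6908) = (2*(-4)/10 + 3150) - 1/29136 = (2*(-4)*(⅒) + 3150) - 1*1/29136 = (-⅘ + 3150) - 1/29136 = 15746/5 - 1/29136 = 458775451/145680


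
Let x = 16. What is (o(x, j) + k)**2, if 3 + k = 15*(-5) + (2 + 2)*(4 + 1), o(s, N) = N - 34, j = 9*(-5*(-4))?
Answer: 7744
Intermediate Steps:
j = 180 (j = 9*20 = 180)
o(s, N) = -34 + N
k = -58 (k = -3 + (15*(-5) + (2 + 2)*(4 + 1)) = -3 + (-75 + 4*5) = -3 + (-75 + 20) = -3 - 55 = -58)
(o(x, j) + k)**2 = ((-34 + 180) - 58)**2 = (146 - 58)**2 = 88**2 = 7744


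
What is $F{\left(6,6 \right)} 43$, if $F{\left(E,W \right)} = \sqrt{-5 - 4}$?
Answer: $129 i \approx 129.0 i$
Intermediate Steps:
$F{\left(E,W \right)} = 3 i$ ($F{\left(E,W \right)} = \sqrt{-9} = 3 i$)
$F{\left(6,6 \right)} 43 = 3 i 43 = 129 i$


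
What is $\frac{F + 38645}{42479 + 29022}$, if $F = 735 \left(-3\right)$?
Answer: $\frac{36440}{71501} \approx 0.50964$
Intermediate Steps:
$F = -2205$
$\frac{F + 38645}{42479 + 29022} = \frac{-2205 + 38645}{42479 + 29022} = \frac{36440}{71501}$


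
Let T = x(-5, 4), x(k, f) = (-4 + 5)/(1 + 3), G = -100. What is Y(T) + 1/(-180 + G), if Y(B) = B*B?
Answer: 33/560 ≈ 0.058929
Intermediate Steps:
x(k, f) = ¼ (x(k, f) = 1/4 = 1*(¼) = ¼)
T = ¼ ≈ 0.25000
Y(B) = B²
Y(T) + 1/(-180 + G) = (¼)² + 1/(-180 - 100) = 1/16 + 1/(-280) = 1/16 - 1/280 = 33/560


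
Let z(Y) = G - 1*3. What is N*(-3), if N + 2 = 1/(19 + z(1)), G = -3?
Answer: 75/13 ≈ 5.7692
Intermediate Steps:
z(Y) = -6 (z(Y) = -3 - 1*3 = -3 - 3 = -6)
N = -25/13 (N = -2 + 1/(19 - 6) = -2 + 1/13 = -25/13 ≈ -1.9231)
N*(-3) = -25/13*(-3) = 75/13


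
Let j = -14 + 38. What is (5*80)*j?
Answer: 9600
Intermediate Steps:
j = 24
(5*80)*j = (5*80)*24 = 400*24 = 9600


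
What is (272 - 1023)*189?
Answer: -141939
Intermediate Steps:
(272 - 1023)*189 = -751*189 = -141939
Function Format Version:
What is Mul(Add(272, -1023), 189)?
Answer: -141939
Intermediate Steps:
Mul(Add(272, -1023), 189) = Mul(-751, 189) = -141939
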